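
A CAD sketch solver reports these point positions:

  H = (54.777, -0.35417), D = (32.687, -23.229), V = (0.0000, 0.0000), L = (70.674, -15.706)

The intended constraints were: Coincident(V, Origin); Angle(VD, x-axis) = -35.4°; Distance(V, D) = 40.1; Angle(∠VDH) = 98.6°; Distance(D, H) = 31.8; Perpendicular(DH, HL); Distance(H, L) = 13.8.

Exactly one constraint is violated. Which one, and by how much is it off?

Distance(H, L) = 13.8 — off by 8.30.

V = (0.00, 0.00) ✓; VD at -35.40° ✓; |VD| = 40.10 ✓; ∠VDH = 98.60° ✓; |DH| = 31.80 ✓; ∠(DH, HL) = 90.00° ✓; |HL| = 22.10 ✗.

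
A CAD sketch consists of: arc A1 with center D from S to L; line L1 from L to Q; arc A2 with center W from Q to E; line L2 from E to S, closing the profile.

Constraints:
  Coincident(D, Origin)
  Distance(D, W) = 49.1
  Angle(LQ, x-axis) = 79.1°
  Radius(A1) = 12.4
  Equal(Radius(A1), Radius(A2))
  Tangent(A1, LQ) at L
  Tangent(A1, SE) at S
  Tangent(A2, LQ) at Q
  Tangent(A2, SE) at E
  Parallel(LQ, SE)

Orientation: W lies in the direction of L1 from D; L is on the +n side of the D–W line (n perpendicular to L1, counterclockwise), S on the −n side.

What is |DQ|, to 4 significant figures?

50.64

Tangency of A1 to both parallel lines with radius 12.4 puts L and S at D ± 12.4·n: L = (-12.18, 2.345), S = (12.18, -2.345). Equal radii place Q and E the same way about W: Q = W + 12.4·n = (-2.892, 50.56), E = W − 12.4·n = (21.46, 45.87). Then |DQ| = |Q − D| = 50.64.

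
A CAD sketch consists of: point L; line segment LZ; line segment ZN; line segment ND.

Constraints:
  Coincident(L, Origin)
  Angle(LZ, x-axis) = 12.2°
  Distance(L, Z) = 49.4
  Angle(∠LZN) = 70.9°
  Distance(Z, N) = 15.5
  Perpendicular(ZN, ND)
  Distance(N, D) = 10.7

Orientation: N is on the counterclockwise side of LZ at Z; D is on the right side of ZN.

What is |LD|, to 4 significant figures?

57.38

L is at the origin; LZ runs at 12.2° with length 49.4, so Z = 49.4·(cos 12.2°, sin 12.2°) = (48.28, 10.44). ∠LZN = 70.9°, so ZN runs at 12.2° + (180° − 70.9°) = 121.3° from the x-axis; with |ZN| = 15.5, N = Z + 15.5·(cos 121.3°, sin 121.3°) = (40.23, 23.68). ZN ⟂ ND; with |ND| = 10.7 on the right of ZN, D = N + 10.7·(0.8545, 0.5195) = (49.37, 29.24). Then |LD| = |D − L| = 57.38.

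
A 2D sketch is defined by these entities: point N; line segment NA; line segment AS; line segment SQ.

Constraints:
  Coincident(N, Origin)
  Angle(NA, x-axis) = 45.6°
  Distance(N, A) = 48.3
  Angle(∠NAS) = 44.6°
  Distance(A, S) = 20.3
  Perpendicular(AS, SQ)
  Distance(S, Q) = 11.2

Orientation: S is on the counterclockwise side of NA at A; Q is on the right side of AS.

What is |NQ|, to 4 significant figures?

47.26

N is at the origin; NA runs at 45.6° with length 48.3, so A = 48.3·(cos 45.6°, sin 45.6°) = (33.79, 34.51). ∠NAS = 44.6°, so AS runs at 45.6° + (180° − 44.6°) = 181.0° from the x-axis; with |AS| = 20.3, S = A + 20.3·(cos 181.0°, sin 181.0°) = (13.50, 34.15). The perpendicularity gives SQ at right angles to AS; with |SQ| = 11.2 on the right of AS, Q = S + 11.2·(-0.01745, 0.9998) = (13.30, 45.35). Then |NQ| = |Q − N| = 47.26.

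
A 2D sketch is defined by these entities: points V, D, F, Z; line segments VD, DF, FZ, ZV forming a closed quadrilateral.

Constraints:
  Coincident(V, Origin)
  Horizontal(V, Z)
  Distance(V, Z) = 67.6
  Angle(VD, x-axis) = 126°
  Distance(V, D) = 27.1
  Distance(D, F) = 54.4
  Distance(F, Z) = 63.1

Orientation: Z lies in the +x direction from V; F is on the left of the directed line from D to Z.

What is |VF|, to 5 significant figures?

59.087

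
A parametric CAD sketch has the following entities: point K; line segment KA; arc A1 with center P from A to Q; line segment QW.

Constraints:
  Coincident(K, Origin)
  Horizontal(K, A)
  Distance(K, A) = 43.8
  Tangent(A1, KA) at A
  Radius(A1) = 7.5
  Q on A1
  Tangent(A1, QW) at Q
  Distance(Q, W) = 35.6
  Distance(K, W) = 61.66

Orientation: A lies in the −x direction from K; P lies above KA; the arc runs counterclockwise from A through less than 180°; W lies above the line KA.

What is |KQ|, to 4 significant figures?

37.52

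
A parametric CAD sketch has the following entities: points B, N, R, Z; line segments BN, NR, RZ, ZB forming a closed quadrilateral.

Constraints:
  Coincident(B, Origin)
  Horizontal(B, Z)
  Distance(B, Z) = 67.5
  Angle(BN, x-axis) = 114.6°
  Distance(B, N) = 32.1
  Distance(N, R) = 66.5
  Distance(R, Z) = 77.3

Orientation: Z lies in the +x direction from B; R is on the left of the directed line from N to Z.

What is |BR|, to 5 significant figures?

80.914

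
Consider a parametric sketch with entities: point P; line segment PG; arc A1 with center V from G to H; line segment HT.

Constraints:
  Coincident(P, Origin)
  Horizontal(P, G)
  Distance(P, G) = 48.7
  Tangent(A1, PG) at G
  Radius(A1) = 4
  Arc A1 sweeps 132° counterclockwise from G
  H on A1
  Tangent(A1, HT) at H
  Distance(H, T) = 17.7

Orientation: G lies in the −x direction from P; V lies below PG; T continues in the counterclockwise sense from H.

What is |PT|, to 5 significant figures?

44.493

P is at the origin; PG is horizontal with |PG| = 48.7 and G on the −x side, so G = (-48.700, 0.0000). Since A1 is tangent to PG there, VG ⟂ PG, so V = G + (0, -4) = (-48.700, -4.0000). On A1, G sits at bearing 90° from V; a 132° counterclockwise sweep puts H at bearing 222°, so H = V + 4.0·(cos 222°, sin 222°) = (-51.673, -6.6765). A1 meets HT tangentially, so VH is at right angles to HT, so HT runs along (−sin 222°, cos 222°); with |HT| = 17.7, T = (-39.829, -19.830). Then |PT| = |T − P| = 44.493.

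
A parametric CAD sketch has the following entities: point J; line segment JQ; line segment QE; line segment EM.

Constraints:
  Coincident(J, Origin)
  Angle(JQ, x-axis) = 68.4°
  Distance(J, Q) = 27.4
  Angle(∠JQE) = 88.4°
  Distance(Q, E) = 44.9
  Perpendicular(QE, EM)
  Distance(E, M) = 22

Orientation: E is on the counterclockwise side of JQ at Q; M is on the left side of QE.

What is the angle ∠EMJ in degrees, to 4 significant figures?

96.96°

J is at the origin; JQ runs at 68.4° with length 27.4, so Q = 27.4·(cos 68.4°, sin 68.4°) = (10.09, 25.48). ∠JQE = 88.4°, so QE runs at 68.4° + (180° − 88.4°) = 160.0° from the x-axis; with |QE| = 44.9, E = Q + 44.9·(cos 160.0°, sin 160.0°) = (-32.11, 40.83). QE is perpendicular to EM; with |EM| = 22.0 on the left of QE, M = E + 22.0·(-0.3420, -0.9397) = (-39.63, 20.16). Then cos ∠EMJ = ME·MJ / (|ME||MJ|), giving 96.96°.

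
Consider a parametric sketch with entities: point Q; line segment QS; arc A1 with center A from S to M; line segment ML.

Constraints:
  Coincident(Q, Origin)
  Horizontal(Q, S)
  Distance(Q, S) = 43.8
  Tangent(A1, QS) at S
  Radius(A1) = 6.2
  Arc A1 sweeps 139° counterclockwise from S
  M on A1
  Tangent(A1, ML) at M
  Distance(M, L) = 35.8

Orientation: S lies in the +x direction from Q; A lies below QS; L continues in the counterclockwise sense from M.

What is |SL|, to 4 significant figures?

41.33

Q is at the origin; Q and S share the same y with |QS| = 43.8 and S on the +x side, so S = (43.80, 0.000). A1 meets QS tangentially, so AS is at right angles to QS, so A = S + (0, -6.2) = (43.80, -6.200). On A1, S sits at bearing 90° from A; a 139° counterclockwise sweep puts M at bearing 229°, so M = A + 6.2·(cos 229°, sin 229°) = (39.73, -10.88). Tangency of A1 to ML means the radius AM is perpendicular to ML, so ML runs along (−sin 229°, cos 229°); with |ML| = 35.8, L = (66.75, -34.37). Then |SL| = |L − S| = 41.33.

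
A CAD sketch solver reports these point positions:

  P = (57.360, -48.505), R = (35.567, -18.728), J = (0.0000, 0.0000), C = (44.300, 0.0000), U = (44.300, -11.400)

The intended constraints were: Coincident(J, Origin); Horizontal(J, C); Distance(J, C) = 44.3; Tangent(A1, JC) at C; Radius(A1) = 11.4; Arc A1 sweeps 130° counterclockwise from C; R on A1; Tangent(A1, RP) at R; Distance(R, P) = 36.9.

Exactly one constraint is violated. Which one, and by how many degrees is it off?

Tangent(A1, RP) at R — off by 3.80°.

J = (0.00, 0.00) ✓; J.y = 0.00, C.y = 0.00 ✓; |JC| = 44.30 ✓; ∠(UC, CJ) = 90.00° ✓; |UC| = 11.40 ✓; bearing(U→R) − bearing(U→C) = 130.0° ✓; |UR| = 11.40 ✓; ∠(UR, RP) = 93.80° ✗; |RP| = 36.90 ✓.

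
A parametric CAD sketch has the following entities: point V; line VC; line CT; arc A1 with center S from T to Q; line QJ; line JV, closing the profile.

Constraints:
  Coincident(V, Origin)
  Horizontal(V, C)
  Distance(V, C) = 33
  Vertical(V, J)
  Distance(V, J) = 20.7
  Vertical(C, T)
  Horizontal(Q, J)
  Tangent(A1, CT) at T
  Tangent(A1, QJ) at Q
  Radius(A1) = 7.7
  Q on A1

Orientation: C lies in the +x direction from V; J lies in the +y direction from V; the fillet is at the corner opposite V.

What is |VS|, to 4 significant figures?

28.44

VJ is vertical with |VJ| = 20.7 and J on the +y side, so J = (0.000, 20.70). The virtual corner opposite V is at (33.00, 20.70). A1 meets CT tangentially, so ST is at right angles to CT and tangency of A1 to QJ means the radius SQ is perpendicular to QJ, with radius 7.7, so the center S sits 7.7 in from both sides at S = (25.30, 13.00). Then |VS| = |S − V| = 28.44.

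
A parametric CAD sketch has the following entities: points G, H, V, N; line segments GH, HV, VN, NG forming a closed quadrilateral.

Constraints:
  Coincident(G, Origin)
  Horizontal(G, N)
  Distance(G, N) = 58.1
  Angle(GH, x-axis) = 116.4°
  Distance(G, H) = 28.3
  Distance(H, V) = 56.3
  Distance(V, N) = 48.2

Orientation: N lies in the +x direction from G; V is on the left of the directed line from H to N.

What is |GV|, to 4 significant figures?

60.21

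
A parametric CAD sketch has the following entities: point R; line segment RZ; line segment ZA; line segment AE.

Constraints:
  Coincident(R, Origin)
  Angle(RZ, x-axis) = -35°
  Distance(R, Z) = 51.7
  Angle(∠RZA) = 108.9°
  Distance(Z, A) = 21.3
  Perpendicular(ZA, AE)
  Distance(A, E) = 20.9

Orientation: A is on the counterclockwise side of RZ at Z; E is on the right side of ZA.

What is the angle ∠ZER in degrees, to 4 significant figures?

16.95°

∠RZA = 108.9°, so ZA runs at -35.0° + (180° − 108.9°) = 36.10° from the x-axis; with |ZA| = 21.3, A = Z + 21.3·(cos 36.10°, sin 36.10°) = (59.56, -17.10). ZA ⟂ AE; with |AE| = 20.9 on the right of ZA, E = A + 20.9·(0.5892, -0.8080) = (71.87, -33.99). Then cos ∠ZER = EZ·ER / (|EZ||ER|), giving 16.95°.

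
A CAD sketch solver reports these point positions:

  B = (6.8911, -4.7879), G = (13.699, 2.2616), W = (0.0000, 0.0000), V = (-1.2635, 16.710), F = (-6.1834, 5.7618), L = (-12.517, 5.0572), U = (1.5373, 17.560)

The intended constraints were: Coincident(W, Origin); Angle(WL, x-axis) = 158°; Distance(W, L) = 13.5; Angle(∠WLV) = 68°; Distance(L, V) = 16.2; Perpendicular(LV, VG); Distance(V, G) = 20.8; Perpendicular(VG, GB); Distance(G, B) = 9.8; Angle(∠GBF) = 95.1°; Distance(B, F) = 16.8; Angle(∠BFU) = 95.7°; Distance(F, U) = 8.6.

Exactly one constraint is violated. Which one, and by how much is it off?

Distance(F, U) = 8.6 — off by 5.50.

W = (0.00, 0.00) ✓; WL at 158.0° ✓; |WL| = 13.50 ✓; ∠WLV = 68.00° ✓; |LV| = 16.20 ✓; ∠(LV, VG) = 90.00° ✓; |VG| = 20.80 ✓; ∠(VG, GB) = 90.00° ✓; |GB| = 9.800 ✓; ∠GBF = 95.10° ✓; |BF| = 16.80 ✓; ∠BFU = 95.70° ✓; |FU| = 14.10 ✗.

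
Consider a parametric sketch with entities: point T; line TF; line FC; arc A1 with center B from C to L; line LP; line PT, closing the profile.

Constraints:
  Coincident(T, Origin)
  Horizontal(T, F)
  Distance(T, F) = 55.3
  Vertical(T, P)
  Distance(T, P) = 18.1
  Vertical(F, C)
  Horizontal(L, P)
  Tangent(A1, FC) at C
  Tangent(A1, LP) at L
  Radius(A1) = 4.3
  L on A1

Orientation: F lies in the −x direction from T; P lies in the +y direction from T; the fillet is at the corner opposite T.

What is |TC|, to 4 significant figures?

57.00

T is at the origin; T and F share the same y with |TF| = 55.3 and F on the −x side, so F = (-55.30, 0.000). TP is vertical with |TP| = 18.1 and P on the +y side, so P = (0.000, 18.10). The virtual corner opposite T is at (-55.30, 18.10). The tangent condition forces BC to be normal to FC and since A1 is tangent to LP there, BL ⟂ LP, with radius 4.3, so the center B sits 4.3 in from both sides at B = (-51.00, 13.80). That places the tangent points at C = (-55.30, 13.80) on FC and L = (-51.00, 18.10) on LP. Then |TC| = |C − T| = 57.00.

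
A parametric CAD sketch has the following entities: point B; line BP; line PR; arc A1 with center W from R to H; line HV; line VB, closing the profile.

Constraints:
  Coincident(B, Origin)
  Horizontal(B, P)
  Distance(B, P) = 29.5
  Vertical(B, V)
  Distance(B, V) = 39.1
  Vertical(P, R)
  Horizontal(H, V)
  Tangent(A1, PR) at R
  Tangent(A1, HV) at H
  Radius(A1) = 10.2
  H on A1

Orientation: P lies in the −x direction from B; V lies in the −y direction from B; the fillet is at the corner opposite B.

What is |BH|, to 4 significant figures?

43.60

The virtual corner opposite B is at (-29.50, -39.10). The tangent condition forces WR to be normal to PR and the tangent condition forces WH to be normal to HV, with radius 10.2, so the center W sits 10.2 in from both sides at W = (-19.30, -28.90). That places the tangent points at R = (-29.50, -28.90) on PR and H = (-19.30, -39.10) on HV. Then |BH| = |H − B| = 43.60.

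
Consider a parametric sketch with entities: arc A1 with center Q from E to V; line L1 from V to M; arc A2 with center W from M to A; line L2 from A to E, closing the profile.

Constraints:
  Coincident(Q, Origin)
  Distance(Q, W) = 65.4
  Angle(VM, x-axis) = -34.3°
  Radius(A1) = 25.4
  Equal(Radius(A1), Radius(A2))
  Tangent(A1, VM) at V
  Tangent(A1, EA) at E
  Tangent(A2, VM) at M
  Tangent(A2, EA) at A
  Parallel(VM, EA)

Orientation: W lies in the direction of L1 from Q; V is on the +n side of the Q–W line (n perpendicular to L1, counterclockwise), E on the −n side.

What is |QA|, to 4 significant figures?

70.16

The slot axis is L1's direction at -34.3°, so u = (cos -34.3°, sin -34.3°) = (0.8261, -0.5635) and n = (−sin -34.3°, cos -34.3°) = (0.5635, 0.8261). Q is at the origin and W lies 65.4 along u from Q, so W = 65.4·u = (54.03, -36.85). Tangency of A1 to both parallel lines with radius 25.4 puts V and E at Q ± 25.4·n: V = (14.31, 20.98), E = (-14.31, -20.98). Equal radii place M and A the same way about W: M = W + 25.4·n = (68.34, -15.87), A = W − 25.4·n = (39.71, -57.84). Then |QA| = |A − Q| = 70.16.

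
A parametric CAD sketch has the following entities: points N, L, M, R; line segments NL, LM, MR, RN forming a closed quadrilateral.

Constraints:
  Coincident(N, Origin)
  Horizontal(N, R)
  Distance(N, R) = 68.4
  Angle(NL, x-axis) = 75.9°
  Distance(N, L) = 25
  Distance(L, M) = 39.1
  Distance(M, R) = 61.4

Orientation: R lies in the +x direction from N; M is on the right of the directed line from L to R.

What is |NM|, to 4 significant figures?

17.18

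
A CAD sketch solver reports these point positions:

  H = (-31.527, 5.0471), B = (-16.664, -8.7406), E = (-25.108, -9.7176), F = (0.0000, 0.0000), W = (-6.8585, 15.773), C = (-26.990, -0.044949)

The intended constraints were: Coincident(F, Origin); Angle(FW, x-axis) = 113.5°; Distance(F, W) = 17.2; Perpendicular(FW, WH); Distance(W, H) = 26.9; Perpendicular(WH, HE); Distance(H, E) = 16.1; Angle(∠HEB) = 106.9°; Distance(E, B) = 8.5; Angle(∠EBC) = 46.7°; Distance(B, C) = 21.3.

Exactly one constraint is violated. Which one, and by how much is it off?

Distance(B, C) = 21.3 — off by 7.80.

F = (0.00, 0.00) ✓; FW at 113.5° ✓; |FW| = 17.20 ✓; ∠(FW, WH) = 90.00° ✓; |WH| = 26.90 ✓; ∠(WH, HE) = 90.00° ✓; |HE| = 16.10 ✓; ∠HEB = 106.9° ✓; |EB| = 8.500 ✓; ∠EBC = 46.70° ✓; |BC| = 13.50 ✗.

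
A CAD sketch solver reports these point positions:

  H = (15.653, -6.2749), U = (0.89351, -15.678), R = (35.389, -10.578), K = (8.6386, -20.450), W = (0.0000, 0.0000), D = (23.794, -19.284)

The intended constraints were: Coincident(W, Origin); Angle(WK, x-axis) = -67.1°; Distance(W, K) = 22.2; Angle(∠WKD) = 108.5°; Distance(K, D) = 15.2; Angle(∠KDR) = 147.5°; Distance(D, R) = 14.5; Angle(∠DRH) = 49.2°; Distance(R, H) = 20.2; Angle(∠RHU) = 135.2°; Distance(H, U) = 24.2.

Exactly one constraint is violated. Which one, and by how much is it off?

Distance(H, U) = 24.2 — off by 6.70.

W = (0.00, 0.00) ✓; WK at -67.10° ✓; |WK| = 22.20 ✓; ∠WKD = 108.5° ✓; |KD| = 15.20 ✓; ∠KDR = 147.5° ✓; |DR| = 14.50 ✓; ∠DRH = 49.20° ✓; |RH| = 20.20 ✓; ∠RHU = 135.2° ✓; |HU| = 17.50 ✗.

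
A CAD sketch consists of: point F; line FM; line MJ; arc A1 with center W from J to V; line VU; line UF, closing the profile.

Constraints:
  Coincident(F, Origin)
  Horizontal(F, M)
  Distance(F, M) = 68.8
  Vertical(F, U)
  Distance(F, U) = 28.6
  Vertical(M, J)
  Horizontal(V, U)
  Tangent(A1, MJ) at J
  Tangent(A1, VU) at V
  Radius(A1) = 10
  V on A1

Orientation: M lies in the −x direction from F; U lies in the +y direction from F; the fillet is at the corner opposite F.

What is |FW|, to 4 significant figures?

61.67

F is at the origin; F and M share the same y with |FM| = 68.8 and M on the −x side, so M = (-68.80, 0.000). FU is vertical with |FU| = 28.6 and U on the +y side, so U = (0.000, 28.60). The virtual corner opposite F is at (-68.80, 28.60). Tangency of A1 to MJ means the radius WJ is perpendicular to MJ and A1 meets VU tangentially, so WV is at right angles to VU, with radius 10.0, so the center W sits 10.0 in from both sides at W = (-58.80, 18.60). Then |FW| = |W − F| = 61.67.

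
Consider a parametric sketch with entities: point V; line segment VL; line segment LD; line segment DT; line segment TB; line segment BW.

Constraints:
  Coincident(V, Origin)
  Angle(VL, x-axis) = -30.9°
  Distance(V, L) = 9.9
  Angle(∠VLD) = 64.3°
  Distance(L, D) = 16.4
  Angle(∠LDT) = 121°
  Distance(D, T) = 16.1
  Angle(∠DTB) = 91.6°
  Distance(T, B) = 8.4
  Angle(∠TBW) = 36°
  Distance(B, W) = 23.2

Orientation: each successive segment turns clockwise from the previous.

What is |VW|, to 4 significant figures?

24.97

V is at the origin; VL runs at -30.9° with length 9.9, so L = (8.495, -5.084). ∠VLD = 64.3° gives LD at -146.6° from the x-axis; with |LD| = 16.4, D = (-5.197, -14.11). ∠LDT = 121.0° gives DT at 154.4° from the x-axis; with |DT| = 16.1, T = (-19.72, -7.155). ∠DTB = 91.6° gives TB at 66.00° from the x-axis; with |TB| = 8.4, B = (-16.30, 0.5184). ∠TBW = 36.0° gives BW at -78.00° from the x-axis; with |BW| = 23.2, W = (-11.48, -22.17). Then |VW| = |W − V| = 24.97.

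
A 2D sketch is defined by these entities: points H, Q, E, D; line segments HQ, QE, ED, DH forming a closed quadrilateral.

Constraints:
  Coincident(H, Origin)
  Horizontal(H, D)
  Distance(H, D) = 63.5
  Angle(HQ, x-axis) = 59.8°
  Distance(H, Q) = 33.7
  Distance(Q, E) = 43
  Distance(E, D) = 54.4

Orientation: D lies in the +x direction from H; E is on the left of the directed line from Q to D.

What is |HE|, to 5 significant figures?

74.819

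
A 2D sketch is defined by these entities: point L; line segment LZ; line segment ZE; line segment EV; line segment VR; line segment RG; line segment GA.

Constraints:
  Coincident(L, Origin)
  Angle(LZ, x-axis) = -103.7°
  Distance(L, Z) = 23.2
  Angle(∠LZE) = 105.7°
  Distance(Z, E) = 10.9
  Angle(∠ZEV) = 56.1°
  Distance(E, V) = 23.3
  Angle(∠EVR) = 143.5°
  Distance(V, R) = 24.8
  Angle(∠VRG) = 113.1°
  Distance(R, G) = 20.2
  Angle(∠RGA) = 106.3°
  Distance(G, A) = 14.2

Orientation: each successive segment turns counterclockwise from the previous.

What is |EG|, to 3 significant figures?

51.7

∠EVR = 143.5° gives VR at 131° from the x-axis; with |VR| = 24.8, R = (-14.1, 14.1). ∠VRG = 113.1° gives RG at -162° from the x-axis; with |RG| = 20.2, G = (-33.3, 7.85). Then |EG| = |G − E| = 51.7.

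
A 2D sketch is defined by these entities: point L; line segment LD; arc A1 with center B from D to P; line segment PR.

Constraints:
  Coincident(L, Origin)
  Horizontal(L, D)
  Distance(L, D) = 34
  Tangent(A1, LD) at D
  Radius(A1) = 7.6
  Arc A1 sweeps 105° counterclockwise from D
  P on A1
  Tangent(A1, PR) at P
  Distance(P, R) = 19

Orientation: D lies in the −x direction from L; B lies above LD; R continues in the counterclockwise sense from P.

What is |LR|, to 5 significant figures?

42.150

L is at the origin; LD is horizontal with |LD| = 34.0 and D on the −x side, so D = (-34.000, 0.0000). The tangent condition forces BD to be normal to LD, so B = D + (0, 7.6) = (-34.000, 7.6000). On A1, D sits at bearing -90° from B; a 105° counterclockwise sweep puts P at bearing 15°, so P = B + 7.6·(cos 15°, sin 15°) = (-26.659, 9.5670). The tangent condition forces BP to be normal to PR, so PR runs along (−sin 15°, cos 15°); with |PR| = 19.0, R = (-31.577, 27.920). Then |LR| = |R − L| = 42.150.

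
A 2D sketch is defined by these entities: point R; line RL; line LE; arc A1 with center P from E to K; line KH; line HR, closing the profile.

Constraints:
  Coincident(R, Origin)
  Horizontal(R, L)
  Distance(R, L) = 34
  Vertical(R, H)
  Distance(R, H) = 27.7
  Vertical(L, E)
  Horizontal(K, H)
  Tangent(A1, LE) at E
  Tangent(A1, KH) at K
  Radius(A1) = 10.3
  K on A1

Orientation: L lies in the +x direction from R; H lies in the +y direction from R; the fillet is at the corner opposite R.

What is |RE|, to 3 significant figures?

38.2

R is at the origin; R and L share the same y with |RL| = 34.0 and L on the +x side, so L = (34.0, 0.00). R and H share the same x with |RH| = 27.7 and H on the +y side, so H = (0.00, 27.7). The virtual corner opposite R is at (34.0, 27.7). Since A1 is tangent to LE there, PE ⟂ LE and since A1 is tangent to KH there, PK ⟂ KH, with radius 10.3, so the center P sits 10.3 in from both sides at P = (23.7, 17.4). That places the tangent points at E = (34.0, 17.4) on LE and K = (23.7, 27.7) on KH. Then |RE| = |E − R| = 38.2.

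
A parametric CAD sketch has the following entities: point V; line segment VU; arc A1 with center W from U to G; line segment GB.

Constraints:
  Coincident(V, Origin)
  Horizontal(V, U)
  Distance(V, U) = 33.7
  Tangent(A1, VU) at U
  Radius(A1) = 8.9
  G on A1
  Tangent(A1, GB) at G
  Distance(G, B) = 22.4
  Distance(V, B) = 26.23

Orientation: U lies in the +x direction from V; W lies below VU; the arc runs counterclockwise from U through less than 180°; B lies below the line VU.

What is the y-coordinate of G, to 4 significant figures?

-3.875

Checks: |WG| = 8.900 ✓; ∠(WG, GB) = 90.00° ✓; |GB| = 22.40 ✓; |VB| = 26.23 ✓.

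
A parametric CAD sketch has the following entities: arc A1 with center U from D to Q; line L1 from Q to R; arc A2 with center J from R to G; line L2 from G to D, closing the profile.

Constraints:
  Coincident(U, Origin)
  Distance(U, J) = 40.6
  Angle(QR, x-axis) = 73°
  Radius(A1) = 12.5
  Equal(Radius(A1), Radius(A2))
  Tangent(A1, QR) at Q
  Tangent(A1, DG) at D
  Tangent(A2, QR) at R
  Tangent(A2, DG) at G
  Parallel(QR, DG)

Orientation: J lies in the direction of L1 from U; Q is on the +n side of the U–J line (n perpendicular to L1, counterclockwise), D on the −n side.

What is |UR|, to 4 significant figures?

42.48

Tangency of A1 to both parallel lines with radius 12.5 puts Q and D at U ± 12.5·n: Q = (-11.95, 3.655), D = (11.95, -3.655). Equal radii place R and G the same way about J: R = J + 12.5·n = (-0.08352, 42.48), G = J − 12.5·n = (23.82, 35.17). Then |UR| = |R − U| = 42.48.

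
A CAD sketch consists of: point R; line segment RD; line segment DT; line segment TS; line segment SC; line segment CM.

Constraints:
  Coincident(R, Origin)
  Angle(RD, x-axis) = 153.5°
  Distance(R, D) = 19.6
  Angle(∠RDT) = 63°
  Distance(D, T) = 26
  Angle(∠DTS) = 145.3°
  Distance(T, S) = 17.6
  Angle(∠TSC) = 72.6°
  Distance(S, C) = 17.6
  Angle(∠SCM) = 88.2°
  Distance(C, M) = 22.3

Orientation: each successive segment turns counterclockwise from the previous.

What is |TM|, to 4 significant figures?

12.87

R is at the origin; RD runs at 153.5° with length 19.6, so D = (-17.54, 8.745). ∠RDT = 63.0° gives DT at -89.50° from the x-axis; with |DT| = 26.0, T = (-17.31, -17.25). ∠DTS = 145.3° gives TS at -54.80° from the x-axis; with |TS| = 17.6, S = (-7.169, -31.64). ∠TSC = 72.6° gives SC at 52.60° from the x-axis; with |SC| = 17.6, C = (3.521, -17.65). ∠SCM = 88.2° gives CM at 144.4° from the x-axis; with |CM| = 22.3, M = (-14.61, -4.672). Then |TM| = |M − T| = 12.87.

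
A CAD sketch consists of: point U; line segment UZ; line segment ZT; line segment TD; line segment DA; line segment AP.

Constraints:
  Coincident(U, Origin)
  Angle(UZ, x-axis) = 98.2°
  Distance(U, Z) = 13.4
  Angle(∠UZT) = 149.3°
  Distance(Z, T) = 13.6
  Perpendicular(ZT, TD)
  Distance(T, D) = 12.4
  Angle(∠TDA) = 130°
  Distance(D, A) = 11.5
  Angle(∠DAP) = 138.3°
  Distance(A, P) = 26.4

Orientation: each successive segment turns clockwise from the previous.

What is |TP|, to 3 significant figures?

40.0

U is at the origin; UZ runs at 98.2° with length 13.4, so Z = (-1.91, 13.3). ∠UZT = 149.3° gives ZT at 67.5° from the x-axis; with |ZT| = 13.6, T = (3.29, 25.8). ZT is perpendicular to TD, so TD runs at -22.5°; with |TD| = 12.4, D = (14.7, 21.1). ∠TDA = 130.0° gives DA at -72.5° from the x-axis; with |DA| = 11.5, A = (18.2, 10.1). ∠DAP = 138.3° gives AP at -114° from the x-axis; with |AP| = 26.4, P = (7.39, -14.0). Then |TP| = |P − T| = 40.0.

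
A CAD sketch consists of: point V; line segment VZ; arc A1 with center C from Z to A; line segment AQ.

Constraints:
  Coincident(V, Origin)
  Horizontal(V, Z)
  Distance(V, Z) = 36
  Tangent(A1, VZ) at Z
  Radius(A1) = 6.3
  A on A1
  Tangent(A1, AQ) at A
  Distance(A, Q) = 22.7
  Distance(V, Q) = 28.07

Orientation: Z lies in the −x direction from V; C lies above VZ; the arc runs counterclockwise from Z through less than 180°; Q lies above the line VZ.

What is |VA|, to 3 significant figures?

30.9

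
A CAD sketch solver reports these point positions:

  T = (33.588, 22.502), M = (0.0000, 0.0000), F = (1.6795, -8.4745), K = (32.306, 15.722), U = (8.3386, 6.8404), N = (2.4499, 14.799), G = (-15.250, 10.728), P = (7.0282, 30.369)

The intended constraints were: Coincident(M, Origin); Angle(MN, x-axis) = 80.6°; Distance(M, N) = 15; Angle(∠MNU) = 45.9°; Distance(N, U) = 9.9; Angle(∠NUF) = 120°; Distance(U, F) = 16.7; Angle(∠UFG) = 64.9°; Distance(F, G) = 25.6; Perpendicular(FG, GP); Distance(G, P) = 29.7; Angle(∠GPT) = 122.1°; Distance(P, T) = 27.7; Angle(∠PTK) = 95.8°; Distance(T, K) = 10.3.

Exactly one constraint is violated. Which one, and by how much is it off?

Distance(T, K) = 10.3 — off by 3.40.

M = (0.00, 0.00) ✓; MN at 80.60° ✓; |MN| = 15.00 ✓; ∠MNU = 45.90° ✓; |NU| = 9.900 ✓; ∠NUF = 120.0° ✓; |UF| = 16.70 ✓; ∠UFG = 64.90° ✓; |FG| = 25.60 ✓; ∠(FG, GP) = 90.00° ✓; |GP| = 29.70 ✓; ∠GPT = 122.1° ✓; |PT| = 27.70 ✓; ∠PTK = 95.79° ✓; |TK| = 6.900 ✗.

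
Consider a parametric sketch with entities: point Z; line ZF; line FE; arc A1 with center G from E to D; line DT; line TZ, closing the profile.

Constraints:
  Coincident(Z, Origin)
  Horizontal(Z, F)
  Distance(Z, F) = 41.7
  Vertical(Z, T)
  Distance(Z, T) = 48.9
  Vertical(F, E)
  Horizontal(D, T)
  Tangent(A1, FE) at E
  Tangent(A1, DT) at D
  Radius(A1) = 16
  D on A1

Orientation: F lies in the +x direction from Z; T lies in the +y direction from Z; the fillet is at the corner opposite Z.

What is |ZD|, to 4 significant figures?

55.24

Z is at the origin; Z and F share the same y with |ZF| = 41.7 and F on the +x side, so F = (41.70, 0.000). ZT is vertical with |ZT| = 48.9 and T on the +y side, so T = (0.000, 48.90). The virtual corner opposite Z is at (41.70, 48.90). Tangency of A1 to FE means the radius GE is perpendicular to FE and since A1 is tangent to DT there, GD ⟂ DT, with radius 16.0, so the center G sits 16.0 in from both sides at G = (25.70, 32.90). That places the tangent points at E = (41.70, 32.90) on FE and D = (25.70, 48.90) on DT. Then |ZD| = |D − Z| = 55.24.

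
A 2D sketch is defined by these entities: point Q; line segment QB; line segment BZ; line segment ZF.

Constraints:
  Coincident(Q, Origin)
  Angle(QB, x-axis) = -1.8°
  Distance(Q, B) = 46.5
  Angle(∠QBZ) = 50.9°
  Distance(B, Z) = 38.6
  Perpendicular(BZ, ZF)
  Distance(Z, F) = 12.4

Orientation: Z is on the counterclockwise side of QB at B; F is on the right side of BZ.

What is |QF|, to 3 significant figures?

49.4

Q is at the origin; QB runs at -1.8° with length 46.5, so B = 46.5·(cos -1.8°, sin -1.8°) = (46.5, -1.46). ∠QBZ = 50.9°, so BZ runs at -1.8° + (180° − 50.9°) = 127° from the x-axis; with |BZ| = 38.6, Z = B + 38.6·(cos 127°, sin 127°) = (23.1, 29.2). The perpendicularity gives ZF at right angles to BZ; with |ZF| = 12.4 on the right of BZ, F = Z + 12.4·(0.795, 0.606) = (32.9, 36.8). Then |QF| = |F − Q| = 49.4.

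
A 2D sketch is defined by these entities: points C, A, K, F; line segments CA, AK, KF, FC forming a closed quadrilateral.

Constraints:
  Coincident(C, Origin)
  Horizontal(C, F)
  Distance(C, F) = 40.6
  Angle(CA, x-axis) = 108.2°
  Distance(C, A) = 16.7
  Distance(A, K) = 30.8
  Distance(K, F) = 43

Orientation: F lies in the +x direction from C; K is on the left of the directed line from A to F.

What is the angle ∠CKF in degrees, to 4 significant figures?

58.09°

C is at the origin; CF is horizontal with |CF| = 40.6 and F in +x, so F = (40.6, 0). CA runs at 108.2° with |CA| = 16.7, so A = (-5.216, 15.86). K is determined by |AK| = 30.8 and |KF| = 43.0 together: it lies at the intersection of circle(A, 30.8) and circle(F, 43.0). With |AF| = 48.48, the foot of the radical line on AF is 14.96 from A and the perpendicular offset is √(30.8² − 14.96²) = 26.92. Taking the left-of-AF solution: K = (17.73, 36.41).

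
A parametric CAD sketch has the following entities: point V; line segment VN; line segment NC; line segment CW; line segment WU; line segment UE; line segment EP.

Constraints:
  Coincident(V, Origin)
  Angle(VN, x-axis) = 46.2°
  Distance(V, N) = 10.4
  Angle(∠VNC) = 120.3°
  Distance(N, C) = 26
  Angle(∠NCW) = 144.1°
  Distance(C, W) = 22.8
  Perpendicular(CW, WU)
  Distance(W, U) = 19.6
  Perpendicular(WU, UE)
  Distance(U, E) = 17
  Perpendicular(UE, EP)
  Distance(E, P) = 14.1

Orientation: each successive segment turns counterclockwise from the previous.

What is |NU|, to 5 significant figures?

44.077

V is at the origin; VN runs at 46.2° with length 10.4, so N = (7.1983, 7.5063). ∠VNC = 120.3° gives NC at 105.90° from the x-axis; with |NC| = 26.0, C = (0.075349, 32.512). ∠NCW = 144.1° gives CW at 141.80° from the x-axis; with |CW| = 22.8, W = (-17.842, 46.611). The perpendicularity gives WU at right angles to CW, so WU runs at -128.20°; with |WU| = 19.6, U = (-29.963, 31.208). Then |NU| = |U − N| = 44.077.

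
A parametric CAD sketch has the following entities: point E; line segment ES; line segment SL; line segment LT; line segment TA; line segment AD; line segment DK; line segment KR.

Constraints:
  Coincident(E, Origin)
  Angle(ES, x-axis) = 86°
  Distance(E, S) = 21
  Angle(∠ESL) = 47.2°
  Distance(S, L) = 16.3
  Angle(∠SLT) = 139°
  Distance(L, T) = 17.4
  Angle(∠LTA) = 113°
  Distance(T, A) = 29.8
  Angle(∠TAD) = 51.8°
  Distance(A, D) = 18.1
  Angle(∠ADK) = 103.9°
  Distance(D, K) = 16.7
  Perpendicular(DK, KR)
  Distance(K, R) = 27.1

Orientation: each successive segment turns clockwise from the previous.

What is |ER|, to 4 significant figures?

31.13

∠ADK = 103.9° gives DK at 0.9000° from the x-axis; with |DK| = 16.7, K = (7.097, -3.110). DK is perpendicular to KR, so KR runs at -89.10°; with |KR| = 27.1, R = (7.522, -30.21). Then |ER| = |R − E| = 31.13.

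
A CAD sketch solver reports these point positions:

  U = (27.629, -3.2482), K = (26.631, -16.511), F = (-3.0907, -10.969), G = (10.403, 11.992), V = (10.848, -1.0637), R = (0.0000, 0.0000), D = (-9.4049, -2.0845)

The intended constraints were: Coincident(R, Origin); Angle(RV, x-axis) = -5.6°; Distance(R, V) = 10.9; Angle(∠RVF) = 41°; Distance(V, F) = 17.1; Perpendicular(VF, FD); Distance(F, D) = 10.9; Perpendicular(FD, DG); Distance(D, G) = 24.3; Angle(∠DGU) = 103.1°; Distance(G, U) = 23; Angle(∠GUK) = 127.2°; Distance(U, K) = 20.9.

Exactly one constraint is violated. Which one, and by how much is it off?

Distance(U, K) = 20.9 — off by 7.60.

R = (0.00, 0.00) ✓; RV at -5.600° ✓; |RV| = 10.90 ✓; ∠RVF = 41.00° ✓; |VF| = 17.10 ✓; ∠(VF, FD) = 90.00° ✓; |FD| = 10.90 ✓; ∠(FD, DG) = 90.00° ✓; |DG| = 24.30 ✓; ∠DGU = 103.1° ✓; |GU| = 23.00 ✓; ∠GUK = 127.2° ✓; |UK| = 13.30 ✗.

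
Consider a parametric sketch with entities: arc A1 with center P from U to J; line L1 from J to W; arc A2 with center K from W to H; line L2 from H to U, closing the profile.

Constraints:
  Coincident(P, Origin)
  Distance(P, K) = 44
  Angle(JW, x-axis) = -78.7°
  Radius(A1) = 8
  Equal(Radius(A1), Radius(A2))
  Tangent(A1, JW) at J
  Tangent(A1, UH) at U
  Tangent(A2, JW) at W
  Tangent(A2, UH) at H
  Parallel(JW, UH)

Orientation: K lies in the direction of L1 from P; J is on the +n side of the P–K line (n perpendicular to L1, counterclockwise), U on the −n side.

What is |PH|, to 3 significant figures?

44.7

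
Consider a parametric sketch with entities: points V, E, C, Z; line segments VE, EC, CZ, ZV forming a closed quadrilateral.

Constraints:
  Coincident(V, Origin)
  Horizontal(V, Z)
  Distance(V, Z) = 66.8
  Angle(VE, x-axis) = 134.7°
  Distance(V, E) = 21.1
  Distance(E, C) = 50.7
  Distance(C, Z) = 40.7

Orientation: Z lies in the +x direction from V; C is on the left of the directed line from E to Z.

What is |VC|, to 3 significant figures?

43.0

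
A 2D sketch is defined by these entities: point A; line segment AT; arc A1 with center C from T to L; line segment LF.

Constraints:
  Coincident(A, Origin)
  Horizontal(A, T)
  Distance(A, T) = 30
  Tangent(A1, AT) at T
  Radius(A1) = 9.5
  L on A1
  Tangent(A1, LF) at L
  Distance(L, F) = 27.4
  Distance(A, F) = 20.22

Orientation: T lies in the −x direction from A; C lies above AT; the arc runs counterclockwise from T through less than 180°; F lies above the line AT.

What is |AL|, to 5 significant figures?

23.956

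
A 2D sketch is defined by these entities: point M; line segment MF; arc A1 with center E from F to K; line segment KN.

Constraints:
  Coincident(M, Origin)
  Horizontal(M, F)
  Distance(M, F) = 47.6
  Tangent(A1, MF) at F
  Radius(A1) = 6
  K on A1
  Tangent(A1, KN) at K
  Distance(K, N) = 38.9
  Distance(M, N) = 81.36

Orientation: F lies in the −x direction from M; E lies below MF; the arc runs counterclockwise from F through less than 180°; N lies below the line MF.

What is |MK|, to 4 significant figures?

52.81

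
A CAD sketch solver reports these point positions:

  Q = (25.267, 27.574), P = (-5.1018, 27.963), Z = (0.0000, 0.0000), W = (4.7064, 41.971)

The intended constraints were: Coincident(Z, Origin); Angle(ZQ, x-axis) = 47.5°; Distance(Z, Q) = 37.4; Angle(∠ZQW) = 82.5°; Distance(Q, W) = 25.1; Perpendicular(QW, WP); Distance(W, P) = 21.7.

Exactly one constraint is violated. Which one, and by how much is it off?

Distance(W, P) = 21.7 — off by 4.60.

Z = (0.00, 0.00) ✓; ZQ at 47.50° ✓; |ZQ| = 37.40 ✓; ∠ZQW = 82.50° ✓; |QW| = 25.10 ✓; ∠(QW, WP) = 90.00° ✓; |WP| = 17.10 ✗.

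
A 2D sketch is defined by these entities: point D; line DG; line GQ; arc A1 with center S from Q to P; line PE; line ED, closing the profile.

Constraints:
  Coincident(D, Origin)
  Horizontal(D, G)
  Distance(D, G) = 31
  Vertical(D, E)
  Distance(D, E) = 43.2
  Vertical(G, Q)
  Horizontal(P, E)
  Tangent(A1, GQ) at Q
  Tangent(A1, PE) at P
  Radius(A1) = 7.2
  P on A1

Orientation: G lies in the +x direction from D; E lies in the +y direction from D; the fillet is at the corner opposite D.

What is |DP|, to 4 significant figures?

49.32

D is at the origin; D and G share the same y with |DG| = 31.0 and G on the +x side, so G = (31.00, 0.000). DE is vertical with |DE| = 43.2 and E on the +y side, so E = (0.000, 43.20). The virtual corner opposite D is at (31.00, 43.20). A1 meets GQ tangentially, so SQ is at right angles to GQ and since A1 is tangent to PE there, SP ⟂ PE, with radius 7.2, so the center S sits 7.2 in from both sides at S = (23.80, 36.00). That places the tangent points at Q = (31.00, 36.00) on GQ and P = (23.80, 43.20) on PE. Then |DP| = |P − D| = 49.32.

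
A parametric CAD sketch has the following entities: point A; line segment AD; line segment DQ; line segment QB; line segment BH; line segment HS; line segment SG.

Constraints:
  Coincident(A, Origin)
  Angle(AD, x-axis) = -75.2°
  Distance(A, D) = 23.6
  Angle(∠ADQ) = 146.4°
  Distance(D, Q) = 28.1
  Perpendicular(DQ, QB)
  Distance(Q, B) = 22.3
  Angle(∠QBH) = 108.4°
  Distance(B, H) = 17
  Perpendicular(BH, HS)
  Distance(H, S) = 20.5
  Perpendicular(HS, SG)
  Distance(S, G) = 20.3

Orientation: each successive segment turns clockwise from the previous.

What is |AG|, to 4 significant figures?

45.82

BH ⟂ HS, so HS runs at -0.4000°; with |HS| = 20.5, S = (-3.519, -25.37). HS ⟂ SG, so SG runs at -90.40°; with |SG| = 20.3, G = (-3.661, -45.67). Then |AG| = |G − A| = 45.82.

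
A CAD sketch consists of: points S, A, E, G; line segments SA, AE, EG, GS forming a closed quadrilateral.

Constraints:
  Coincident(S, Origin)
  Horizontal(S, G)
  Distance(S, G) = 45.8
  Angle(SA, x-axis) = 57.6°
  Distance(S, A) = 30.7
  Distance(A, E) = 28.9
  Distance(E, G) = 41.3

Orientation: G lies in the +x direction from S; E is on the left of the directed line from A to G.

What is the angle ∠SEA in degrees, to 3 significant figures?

13.4°

Checks: |AE| = 28.90 ✓; |EG| = 41.30 ✓.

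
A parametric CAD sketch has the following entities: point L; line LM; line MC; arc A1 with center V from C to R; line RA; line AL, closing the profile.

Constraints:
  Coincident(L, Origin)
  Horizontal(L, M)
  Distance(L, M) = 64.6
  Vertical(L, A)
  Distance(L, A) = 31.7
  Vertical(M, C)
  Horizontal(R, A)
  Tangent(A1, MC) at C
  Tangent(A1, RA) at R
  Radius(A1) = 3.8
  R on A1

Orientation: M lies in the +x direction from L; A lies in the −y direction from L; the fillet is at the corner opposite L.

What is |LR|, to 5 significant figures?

68.568

L is at the origin; LM is horizontal with |LM| = 64.6 and M on the +x side, so M = (64.600, 0.0000). LA is vertical with |LA| = 31.7 and A on the −y side, so A = (0.0000, -31.700). The virtual corner opposite L is at (64.600, -31.700). Since A1 is tangent to MC there, VC ⟂ MC and the tangent condition forces VR to be normal to RA, with radius 3.8, so the center V sits 3.8 in from both sides at V = (60.800, -27.900). That places the tangent points at C = (64.600, -27.900) on MC and R = (60.800, -31.700) on RA. Then |LR| = |R − L| = 68.568.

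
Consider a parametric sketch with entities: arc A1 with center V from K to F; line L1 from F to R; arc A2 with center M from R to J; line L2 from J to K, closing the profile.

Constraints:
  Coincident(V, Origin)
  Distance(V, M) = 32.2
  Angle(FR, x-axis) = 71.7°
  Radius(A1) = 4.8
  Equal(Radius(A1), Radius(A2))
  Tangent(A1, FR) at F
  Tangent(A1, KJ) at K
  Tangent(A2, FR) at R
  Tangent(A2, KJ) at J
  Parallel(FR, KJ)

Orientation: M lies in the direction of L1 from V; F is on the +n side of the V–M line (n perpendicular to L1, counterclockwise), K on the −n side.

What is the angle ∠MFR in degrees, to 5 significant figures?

8.4786°

The slot axis is L1's direction at 71.7°, so u = (cos 71.7°, sin 71.7°) = (0.31399, 0.94943) and n = (−sin 71.7°, cos 71.7°) = (-0.94943, 0.31399). V is at the origin and M lies 32.2 along u from V, so M = 32.2·u = (10.111, 30.572). Tangency of A1 to both parallel lines with radius 4.8 puts F and K at V ± 4.8·n: F = (-4.5572, 1.5072), K = (4.5572, -1.5072). Equal radii place R and J the same way about M: R = M + 4.8·n = (5.5533, 32.079), J = M − 4.8·n = (14.668, 29.064). Then cos ∠MFR = FM·FR / (|FM||FR|), giving 8.4786°.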